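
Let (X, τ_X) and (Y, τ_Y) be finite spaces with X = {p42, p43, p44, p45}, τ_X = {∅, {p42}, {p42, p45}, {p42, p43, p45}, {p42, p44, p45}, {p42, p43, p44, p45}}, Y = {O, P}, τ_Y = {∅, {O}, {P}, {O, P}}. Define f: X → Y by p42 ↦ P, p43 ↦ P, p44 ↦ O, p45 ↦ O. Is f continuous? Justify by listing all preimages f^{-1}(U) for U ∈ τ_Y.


f is NOT continuous.

Compute f^{-1}(U) for each U ∈ τ_Y:
  U = ∅: f^{-1}(U) = ∅ ∈ τ_X ✓.
  U = {O}: f^{-1}(U) = {p44, p45} ∉ τ_X ✗.
  U = {P}: f^{-1}(U) = {p42, p43} ∉ τ_X ✗.
  U = {O, P}: f^{-1}(U) = {p42, p43, p44, p45} ∈ τ_X ✓.
Found U = {O} with f^{-1}(U) = {p44, p45} not in τ_X. Therefore f is NOT continuous.


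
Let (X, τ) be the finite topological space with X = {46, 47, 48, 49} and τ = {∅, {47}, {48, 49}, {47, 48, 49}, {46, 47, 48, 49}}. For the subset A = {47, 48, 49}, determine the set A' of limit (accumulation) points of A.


A' = {46, 48, 49}

For each x ∈ X, list the open sets U ∈ τ with x ∈ U, then check whether U ∩ (A ∖ {x}) ≠ ∅ for every such U.
  x = 46: opens ∋ x are {46, 47, 48, 49}; each meets A ∖ {46}, so x IS a limit point.
  x = 47: open {47} ∋ x has {47} ∩ (A ∖ {47}) = ∅, so x is NOT a limit point.
  x = 48: opens ∋ x are {48, 49}, {47, 48, 49}, {46, 47, 48, 49}; each meets A ∖ {48}, so x IS a limit point.
  x = 49: opens ∋ x are {48, 49}, {47, 48, 49}, {46, 47, 48, 49}; each meets A ∖ {49}, so x IS a limit point.
Collecting: A' = {46, 48, 49}.


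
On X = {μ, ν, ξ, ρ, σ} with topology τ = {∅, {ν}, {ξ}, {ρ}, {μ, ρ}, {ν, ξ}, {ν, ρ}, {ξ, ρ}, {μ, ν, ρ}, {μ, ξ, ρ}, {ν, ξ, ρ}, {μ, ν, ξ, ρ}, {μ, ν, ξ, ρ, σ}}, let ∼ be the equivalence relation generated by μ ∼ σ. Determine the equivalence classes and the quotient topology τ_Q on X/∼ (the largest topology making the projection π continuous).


X/∼ = {[μ=σ], [ν], [ξ], [ρ]}; |τ_Q| = 9.

Equivalence classes: [μ=σ], [ν], [ξ], [ρ].
Quotient map π: X → X/∼ sends μ ↦ [μ=σ], ν ↦ [ν], ξ ↦ [ξ], ρ ↦ [ρ], σ ↦ [μ=σ].
For each subset V ⊆ X/∼, compute π^{-1}(V) ⊆ X and check whether π^{-1}(V) ∈ τ. V is open in τ_Q iff π^{-1}(V) ∈ τ.
  V = {}: π^{-1}(V) = ∅ ∈ τ ✓.
  V = {[μ=σ]}: π^{-1}(V) = {μ, σ} ∉ τ ✗.
  V = {[ν]}: π^{-1}(V) = {ν} ∈ τ ✓.
  V = {[μ=σ], [ν]}: π^{-1}(V) = {μ, ν, σ} ∉ τ ✗.
  V = {[ξ]}: π^{-1}(V) = {ξ} ∈ τ ✓.
  V = {[μ=σ], [ξ]}: π^{-1}(V) = {μ, ξ, σ} ∉ τ ✗.
  V = {[ν], [ξ]}: π^{-1}(V) = {ν, ξ} ∈ τ ✓.
  V = {[μ=σ], [ν], [ξ]}: π^{-1}(V) = {μ, ν, ξ, σ} ∉ τ ✗.
  V = {[ρ]}: π^{-1}(V) = {ρ} ∈ τ ✓.
  V = {[μ=σ], [ρ]}: π^{-1}(V) = {μ, ρ, σ} ∉ τ ✗.
  V = {[ν], [ρ]}: π^{-1}(V) = {ν, ρ} ∈ τ ✓.
  V = {[μ=σ], [ν], [ρ]}: π^{-1}(V) = {μ, ν, ρ, σ} ∉ τ ✗.
  V = {[ξ], [ρ]}: π^{-1}(V) = {ξ, ρ} ∈ τ ✓.
  V = {[μ=σ], [ξ], [ρ]}: π^{-1}(V) = {μ, ξ, ρ, σ} ∉ τ ✗.
  V = {[ν], [ξ], [ρ]}: π^{-1}(V) = {ν, ξ, ρ} ∈ τ ✓.
  V = {[μ=σ], [ν], [ξ], [ρ]}: π^{-1}(V) = {μ, ν, ξ, ρ, σ} ∈ τ ✓.
Open sets in the quotient: τ_Q = {{}, {[ν]}, {[ξ]}, {[ν], [ξ]}, {[ρ]}, {[ν], [ρ]}, {[ξ], [ρ]}, {[ν], [ξ], [ρ]}, {[μ=σ], [ν], [ξ], [ρ]}} (9 elements).


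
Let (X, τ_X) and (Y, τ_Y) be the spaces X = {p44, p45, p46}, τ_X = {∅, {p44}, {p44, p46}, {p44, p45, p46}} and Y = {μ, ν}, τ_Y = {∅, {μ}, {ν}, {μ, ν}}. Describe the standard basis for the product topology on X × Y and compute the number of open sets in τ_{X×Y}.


Basis B = {∅ × ∅, {p44} × {μ}, {p44} × {ν}, {p44} × {μ, ν}, {p44, p46} × {μ}, {p44, p46} × {ν}, {p44, p45, p46} × {μ}, {p44, p45, p46} × {ν}, {p44, p46} × {μ, ν}, {p44, p45, p46} × {μ, ν}}; |τ_{X×Y}| = 16.

Enumerate products U × V with U ∈ τ_X, V ∈ τ_Y (deduplicated):
  ∅ × ∅ = {} (∅)
  {p44} × {μ} = {(p44,μ)}
  {p44} × {ν} = {(p44,ν)}
  {p44} × {μ, ν} = {(p44,μ), (p44,ν)}
  {p44, p46} × {μ} = {(p44,μ), (p46,μ)}
  {p44, p46} × {ν} = {(p44,ν), (p46,ν)}
  {p44, p45, p46} × {μ} = {(p44,μ), (p45,μ), (p46,μ)}
  {p44, p45, p46} × {ν} = {(p44,ν), (p45,ν), (p46,ν)}
  {p44, p46} × {μ, ν} = {(p44,μ), (p44,ν), (p46,μ), (p46,ν)}
  {p44, p45, p46} × {μ, ν} = {(p44,μ), (p44,ν), (p45,μ), (p45,ν), (p46,μ), (p46,ν)}
These 10 distinct sets form the basis B.
Close under arbitrary unions to get τ_{X×Y}; counting gives |τ_{X×Y}| = 16.


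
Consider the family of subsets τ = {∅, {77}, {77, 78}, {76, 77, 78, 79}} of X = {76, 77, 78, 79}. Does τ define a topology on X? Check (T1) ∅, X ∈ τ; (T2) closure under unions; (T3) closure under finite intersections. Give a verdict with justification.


τ IS a topology on X.

Axiom (T1): ∅ ∈ τ? Yes; X ∈ τ? Yes.
Axiom (T2/T3): check pairwise unions and intersections of members of τ.
All pairwise intersections and unions checked — each lies in τ. Therefore τ satisfies (T1), (T2), (T3): it IS a topology on X.


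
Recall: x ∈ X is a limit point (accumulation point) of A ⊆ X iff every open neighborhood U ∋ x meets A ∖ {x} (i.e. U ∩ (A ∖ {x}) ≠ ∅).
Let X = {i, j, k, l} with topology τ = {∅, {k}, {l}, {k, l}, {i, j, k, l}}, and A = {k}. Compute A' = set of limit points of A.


A' = {i, j}

For each x ∈ X, list the open sets U ∈ τ with x ∈ U, then check whether U ∩ (A ∖ {x}) ≠ ∅ for every such U.
  x = i: opens ∋ x are {i, j, k, l}; each meets A ∖ {i}, so x IS a limit point.
  x = j: opens ∋ x are {i, j, k, l}; each meets A ∖ {j}, so x IS a limit point.
  x = k: open {k} ∋ x has {k} ∩ (A ∖ {k}) = ∅, so x is NOT a limit point.
  x = l: open {l} ∋ x has {l} ∩ (A ∖ {l}) = ∅, so x is NOT a limit point.
Collecting: A' = {i, j}.


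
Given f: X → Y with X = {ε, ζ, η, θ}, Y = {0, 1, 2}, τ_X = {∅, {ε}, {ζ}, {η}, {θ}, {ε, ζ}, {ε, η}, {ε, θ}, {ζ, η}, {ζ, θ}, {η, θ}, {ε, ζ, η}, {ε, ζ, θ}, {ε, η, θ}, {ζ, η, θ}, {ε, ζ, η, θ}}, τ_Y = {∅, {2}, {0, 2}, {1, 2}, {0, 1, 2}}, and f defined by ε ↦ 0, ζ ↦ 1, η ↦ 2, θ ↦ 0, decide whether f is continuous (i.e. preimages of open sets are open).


f IS continuous.

Compute f^{-1}(U) for each U ∈ τ_Y:
  U = ∅: f^{-1}(U) = ∅ ∈ τ_X ✓.
  U = {2}: f^{-1}(U) = {η} ∈ τ_X ✓.
  U = {0, 2}: f^{-1}(U) = {ε, η, θ} ∈ τ_X ✓.
  U = {1, 2}: f^{-1}(U) = {ζ, η} ∈ τ_X ✓.
  U = {0, 1, 2}: f^{-1}(U) = {ε, ζ, η, θ} ∈ τ_X ✓.
Every preimage lies in τ_X, so f IS continuous.


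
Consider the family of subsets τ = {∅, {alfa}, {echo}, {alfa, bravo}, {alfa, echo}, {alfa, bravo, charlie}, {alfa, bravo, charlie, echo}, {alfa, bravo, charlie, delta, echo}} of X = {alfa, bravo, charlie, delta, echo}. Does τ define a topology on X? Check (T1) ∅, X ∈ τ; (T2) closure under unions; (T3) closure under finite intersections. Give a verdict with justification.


τ is NOT a topology on X.

Axiom (T1): ∅ ∈ τ? Yes; X ∈ τ? Yes.
Axiom (T2/T3): check pairwise unions and intersections of members of τ.
Counterexample for (T2): {echo} ∪ {alfa, bravo} = {alfa, bravo, echo} ∉ τ. Therefore τ is NOT a topology.


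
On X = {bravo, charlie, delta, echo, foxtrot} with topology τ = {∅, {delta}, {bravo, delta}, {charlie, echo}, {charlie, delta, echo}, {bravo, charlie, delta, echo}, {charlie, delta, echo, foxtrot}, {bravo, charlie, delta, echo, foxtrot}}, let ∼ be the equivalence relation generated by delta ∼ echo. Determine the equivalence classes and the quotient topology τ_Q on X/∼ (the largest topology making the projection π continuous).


X/∼ = {[bravo], [charlie], [delta=echo], [foxtrot]}; |τ_Q| = 5.

Equivalence classes: [bravo], [charlie], [delta=echo], [foxtrot].
Quotient map π: X → X/∼ sends bravo ↦ [bravo], charlie ↦ [charlie], delta ↦ [delta=echo], echo ↦ [delta=echo], foxtrot ↦ [foxtrot].
For each subset V ⊆ X/∼, compute π^{-1}(V) ⊆ X and check whether π^{-1}(V) ∈ τ. V is open in τ_Q iff π^{-1}(V) ∈ τ.
  V = {}: π^{-1}(V) = ∅ ∈ τ ✓.
  V = {[bravo]}: π^{-1}(V) = {bravo} ∉ τ ✗.
  V = {[charlie]}: π^{-1}(V) = {charlie} ∉ τ ✗.
  V = {[bravo], [charlie]}: π^{-1}(V) = {bravo, charlie} ∉ τ ✗.
  V = {[delta=echo]}: π^{-1}(V) = {delta, echo} ∉ τ ✗.
  V = {[bravo], [delta=echo]}: π^{-1}(V) = {bravo, delta, echo} ∉ τ ✗.
  V = {[charlie], [delta=echo]}: π^{-1}(V) = {charlie, delta, echo} ∈ τ ✓.
  V = {[bravo], [charlie], [delta=echo]}: π^{-1}(V) = {bravo, charlie, delta, echo} ∈ τ ✓.
  V = {[foxtrot]}: π^{-1}(V) = {foxtrot} ∉ τ ✗.
  V = {[bravo], [foxtrot]}: π^{-1}(V) = {bravo, foxtrot} ∉ τ ✗.
  V = {[charlie], [foxtrot]}: π^{-1}(V) = {charlie, foxtrot} ∉ τ ✗.
  V = {[bravo], [charlie], [foxtrot]}: π^{-1}(V) = {bravo, charlie, foxtrot} ∉ τ ✗.
  V = {[delta=echo], [foxtrot]}: π^{-1}(V) = {delta, echo, foxtrot} ∉ τ ✗.
  V = {[bravo], [delta=echo], [foxtrot]}: π^{-1}(V) = {bravo, delta, echo, foxtrot} ∉ τ ✗.
  V = {[charlie], [delta=echo], [foxtrot]}: π^{-1}(V) = {charlie, delta, echo, foxtrot} ∈ τ ✓.
  V = {[bravo], [charlie], [delta=echo], [foxtrot]}: π^{-1}(V) = {bravo, charlie, delta, echo, foxtrot} ∈ τ ✓.
Open sets in the quotient: τ_Q = {{}, {[charlie], [delta=echo]}, {[bravo], [charlie], [delta=echo]}, {[charlie], [delta=echo], [foxtrot]}, {[bravo], [charlie], [delta=echo], [foxtrot]}} (5 elements).


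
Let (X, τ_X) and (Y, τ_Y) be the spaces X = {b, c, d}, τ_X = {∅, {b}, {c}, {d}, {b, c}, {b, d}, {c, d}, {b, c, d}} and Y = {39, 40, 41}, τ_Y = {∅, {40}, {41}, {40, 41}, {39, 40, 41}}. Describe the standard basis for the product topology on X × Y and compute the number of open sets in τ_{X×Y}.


Basis B = {∅ × ∅, {b} × {40}, {b} × {41}, {c} × {40}, {c} × {41}, {d} × {40}, {d} × {41}, {b} × {40, 41}, {b, c} × {40}, {b, d} × {40}, {b, c} × {41}, {b, d} × {41}, {c} × {40, 41}, {c, d} × {40}, {c, d} × {41}, {d} × {40, 41}, {b} × {39, 40, 41}, {b, c, d} × {40}, {b, c, d} × {41}, {c} × {39, 40, 41}, {d} × {39, 40, 41}, {b, c} × {40, 41}, {b, d} × {40, 41}, {c, d} × {40, 41}, {b, c} × {39, 40, 41}, {b, d} × {39, 40, 41}, {b, c, d} × {40, 41}, {c, d} × {39, 40, 41}, {b, c, d} × {39, 40, 41}}; |τ_{X×Y}| = 125.

Enumerate products U × V with U ∈ τ_X, V ∈ τ_Y (deduplicated):
  ∅ × ∅ = {} (∅)
  {b} × {40} = {(b,40)}
  {b} × {41} = {(b,41)}
  {c} × {40} = {(c,40)}
  {c} × {41} = {(c,41)}
  {d} × {40} = {(d,40)}
  {d} × {41} = {(d,41)}
  {b} × {40, 41} = {(b,40), (b,41)}
  {b, c} × {40} = {(b,40), (c,40)}
  {b, d} × {40} = {(b,40), (d,40)}
  {b, c} × {41} = {(b,41), (c,41)}
  {b, d} × {41} = {(b,41), (d,41)}
  {c} × {40, 41} = {(c,40), (c,41)}
  {c, d} × {40} = {(c,40), (d,40)}
  {c, d} × {41} = {(c,41), (d,41)}
  {d} × {40, 41} = {(d,40), (d,41)}
  {b} × {39, 40, 41} = {(b,39), (b,40), (b,41)}
  {b, c, d} × {40} = {(b,40), (c,40), (d,40)}
  {b, c, d} × {41} = {(b,41), (c,41), (d,41)}
  {c} × {39, 40, 41} = {(c,39), (c,40), (c,41)}
  {d} × {39, 40, 41} = {(d,39), (d,40), (d,41)}
  {b, c} × {40, 41} = {(b,40), (b,41), (c,40), (c,41)}
  {b, d} × {40, 41} = {(b,40), (b,41), (d,40), (d,41)}
  {c, d} × {40, 41} = {(c,40), (c,41), (d,40), (d,41)}
  {b, c} × {39, 40, 41} = {(b,39), (b,40), (b,41), (c,39), (c,40), (c,41)}
  {b, d} × {39, 40, 41} = {(b,39), (b,40), (b,41), (d,39), (d,40), (d,41)}
  {b, c, d} × {40, 41} = {(b,40), (b,41), (c,40), (c,41), (d,40), (d,41)}
  {c, d} × {39, 40, 41} = {(c,39), (c,40), (c,41), (d,39), (d,40), (d,41)}
  {b, c, d} × {39, 40, 41} = {(b,39), (b,40), (b,41), (c,39), (c,40), (c,41), (d,39), (d,40), (d,41)}
These 29 distinct sets form the basis B.
Close under arbitrary unions to get τ_{X×Y}; counting gives |τ_{X×Y}| = 125.


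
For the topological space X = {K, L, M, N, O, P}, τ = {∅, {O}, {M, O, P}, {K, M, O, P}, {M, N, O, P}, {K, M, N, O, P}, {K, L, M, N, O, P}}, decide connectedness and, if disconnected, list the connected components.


(X, τ) is connected.

Find clopen sets (U ∈ τ with X ∖ U ∈ τ):
  U = ∅, X ∖ U = {K, L, M, N, O, P} — both open, so U is clopen.
  U = {K, L, M, N, O, P}, X ∖ U = ∅ — both open, so U is clopen.
Only trivial clopens (∅ and X) exist, so (X, τ) is connected.
Compute connected components by grouping points that agree on all clopens:
  component: {K, L, M, N, O, P}


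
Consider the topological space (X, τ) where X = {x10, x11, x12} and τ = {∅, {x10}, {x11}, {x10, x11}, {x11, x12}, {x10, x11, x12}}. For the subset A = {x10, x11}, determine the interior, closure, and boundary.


int(A) = {x10, x11}, cl(A) = {x10, x11, x12}, ∂A = {x12}.

Closed sets in (X, τ) are complements of opens:
  closed(X, τ) = {∅, {x10}, {x12}, {x10, x12}, {x11, x12}, {x10, x11, x12}}.
int(A) = ⋃ {U ∈ τ : U ⊆ A}. Opens contained in A: ∅, {x10}, {x11}, {x10, x11}.
Taking the union of these: int(A) = {x10, x11}.
cl(A) = ⋂ {C closed : A ⊆ C}. Closed sets containing A: {x10, x11, x12}.
Intersecting these: cl(A) = {x10, x11, x12}.
∂A = cl(A) ∖ int(A) = {x10, x11, x12} ∖ {x10, x11} = {x12}.


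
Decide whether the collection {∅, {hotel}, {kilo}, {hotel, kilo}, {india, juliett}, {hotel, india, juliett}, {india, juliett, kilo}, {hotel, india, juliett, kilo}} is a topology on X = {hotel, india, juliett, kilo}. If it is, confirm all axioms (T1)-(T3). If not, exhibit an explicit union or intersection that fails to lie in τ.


τ IS a topology on X.

Axiom (T1): ∅ ∈ τ? Yes; X ∈ τ? Yes.
Axiom (T2/T3): check pairwise unions and intersections of members of τ.
All pairwise intersections and unions checked — each lies in τ. Therefore τ satisfies (T1), (T2), (T3): it IS a topology on X.


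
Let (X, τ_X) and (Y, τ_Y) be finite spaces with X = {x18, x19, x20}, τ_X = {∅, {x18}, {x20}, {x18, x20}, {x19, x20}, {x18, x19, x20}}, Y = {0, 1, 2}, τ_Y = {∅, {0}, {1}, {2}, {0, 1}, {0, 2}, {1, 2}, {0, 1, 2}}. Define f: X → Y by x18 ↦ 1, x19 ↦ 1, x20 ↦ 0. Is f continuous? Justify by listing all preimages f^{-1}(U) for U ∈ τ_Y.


f is NOT continuous.

Compute f^{-1}(U) for each U ∈ τ_Y:
  U = ∅: f^{-1}(U) = ∅ ∈ τ_X ✓.
  U = {0}: f^{-1}(U) = {x20} ∈ τ_X ✓.
  U = {1}: f^{-1}(U) = {x18, x19} ∉ τ_X ✗.
  U = {2}: f^{-1}(U) = ∅ ∈ τ_X ✓.
  U = {0, 1}: f^{-1}(U) = {x18, x19, x20} ∈ τ_X ✓.
  U = {0, 2}: f^{-1}(U) = {x20} ∈ τ_X ✓.
  U = {1, 2}: f^{-1}(U) = {x18, x19} ∉ τ_X ✗.
  U = {0, 1, 2}: f^{-1}(U) = {x18, x19, x20} ∈ τ_X ✓.
Found U = {1} with f^{-1}(U) = {x18, x19} not in τ_X. Therefore f is NOT continuous.


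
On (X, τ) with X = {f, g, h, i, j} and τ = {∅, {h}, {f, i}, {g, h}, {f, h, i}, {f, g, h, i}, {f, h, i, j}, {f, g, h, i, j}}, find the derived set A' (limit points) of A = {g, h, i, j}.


A' = {f, g, j}

For each x ∈ X, list the open sets U ∈ τ with x ∈ U, then check whether U ∩ (A ∖ {x}) ≠ ∅ for every such U.
  x = f: opens ∋ x are {f, i}, {f, h, i}, {f, g, h, i}, {f, h, i, j}, {f, g, h, i, j}; each meets A ∖ {f}, so x IS a limit point.
  x = g: opens ∋ x are {g, h}, {f, g, h, i}, {f, g, h, i, j}; each meets A ∖ {g}, so x IS a limit point.
  x = h: open {h} ∋ x has {h} ∩ (A ∖ {h}) = ∅, so x is NOT a limit point.
  x = i: open {f, i} ∋ x has {f, i} ∩ (A ∖ {i}) = ∅, so x is NOT a limit point.
  x = j: opens ∋ x are {f, h, i, j}, {f, g, h, i, j}; each meets A ∖ {j}, so x IS a limit point.
Collecting: A' = {f, g, j}.


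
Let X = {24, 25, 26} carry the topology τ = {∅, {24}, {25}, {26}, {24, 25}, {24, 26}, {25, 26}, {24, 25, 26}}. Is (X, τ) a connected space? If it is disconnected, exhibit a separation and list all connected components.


(X, τ) is disconnected; components = [{24}, {25}, {26}].

Find clopen sets (U ∈ τ with X ∖ U ∈ τ):
  U = ∅, X ∖ U = {24, 25, 26} — both open, so U is clopen.
  U = {24}, X ∖ U = {25, 26} — both open, so U is clopen.
  U = {25}, X ∖ U = {24, 26} — both open, so U is clopen.
  U = {26}, X ∖ U = {24, 25} — both open, so U is clopen.
  U = {24, 25}, X ∖ U = {26} — both open, so U is clopen.
  U = {24, 26}, X ∖ U = {25} — both open, so U is clopen.
  U = {25, 26}, X ∖ U = {24} — both open, so U is clopen.
  U = {24, 25, 26}, X ∖ U = ∅ — both open, so U is clopen.
Nontrivial clopen(s) exist: e.g. {25, 26}. So (X, τ) is disconnected.
Compute connected components by grouping points that agree on all clopens:
  component: {24}
  component: {25}
  component: {26}


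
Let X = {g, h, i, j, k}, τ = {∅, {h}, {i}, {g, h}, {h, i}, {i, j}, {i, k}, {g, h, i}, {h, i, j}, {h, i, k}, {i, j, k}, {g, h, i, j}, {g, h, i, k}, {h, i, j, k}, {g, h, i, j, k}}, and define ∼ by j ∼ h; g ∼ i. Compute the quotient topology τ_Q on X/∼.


X/∼ = {[g=i], [h=j], [k]}; |τ_Q| = 3.

Equivalence classes: [g=i], [h=j], [k].
Quotient map π: X → X/∼ sends g ↦ [g=i], h ↦ [h=j], i ↦ [g=i], j ↦ [h=j], k ↦ [k].
For each subset V ⊆ X/∼, compute π^{-1}(V) ⊆ X and check whether π^{-1}(V) ∈ τ. V is open in τ_Q iff π^{-1}(V) ∈ τ.
  V = {}: π^{-1}(V) = ∅ ∈ τ ✓.
  V = {[g=i]}: π^{-1}(V) = {g, i} ∉ τ ✗.
  V = {[h=j]}: π^{-1}(V) = {h, j} ∉ τ ✗.
  V = {[g=i], [h=j]}: π^{-1}(V) = {g, h, i, j} ∈ τ ✓.
  V = {[k]}: π^{-1}(V) = {k} ∉ τ ✗.
  V = {[g=i], [k]}: π^{-1}(V) = {g, i, k} ∉ τ ✗.
  V = {[h=j], [k]}: π^{-1}(V) = {h, j, k} ∉ τ ✗.
  V = {[g=i], [h=j], [k]}: π^{-1}(V) = {g, h, i, j, k} ∈ τ ✓.
Open sets in the quotient: τ_Q = {{}, {[g=i], [h=j]}, {[g=i], [h=j], [k]}} (3 elements).


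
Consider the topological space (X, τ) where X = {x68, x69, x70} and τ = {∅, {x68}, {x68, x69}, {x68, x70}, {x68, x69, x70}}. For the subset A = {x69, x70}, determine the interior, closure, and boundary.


int(A) = ∅, cl(A) = {x69, x70}, ∂A = {x69, x70}.

Closed sets in (X, τ) are complements of opens:
  closed(X, τ) = {∅, {x69}, {x70}, {x69, x70}, {x68, x69, x70}}.
int(A) = ⋃ {U ∈ τ : U ⊆ A}. Opens contained in A: ∅.
Taking the union of these: int(A) = ∅.
cl(A) = ⋂ {C closed : A ⊆ C}. Closed sets containing A: {x69, x70}, {x68, x69, x70}.
Intersecting these: cl(A) = {x69, x70}.
∂A = cl(A) ∖ int(A) = {x69, x70} ∖ ∅ = {x69, x70}.


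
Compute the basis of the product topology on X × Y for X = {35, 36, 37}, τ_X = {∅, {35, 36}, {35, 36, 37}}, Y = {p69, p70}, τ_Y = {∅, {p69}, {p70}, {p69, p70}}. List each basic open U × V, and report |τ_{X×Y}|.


Basis B = {∅ × ∅, {35, 36} × {p69}, {35, 36} × {p70}, {35, 36, 37} × {p69}, {35, 36, 37} × {p70}, {35, 36} × {p69, p70}, {35, 36, 37} × {p69, p70}}; |τ_{X×Y}| = 9.

Enumerate products U × V with U ∈ τ_X, V ∈ τ_Y (deduplicated):
  ∅ × ∅ = {} (∅)
  {35, 36} × {p69} = {(35,p69), (36,p69)}
  {35, 36} × {p70} = {(35,p70), (36,p70)}
  {35, 36, 37} × {p69} = {(35,p69), (36,p69), (37,p69)}
  {35, 36, 37} × {p70} = {(35,p70), (36,p70), (37,p70)}
  {35, 36} × {p69, p70} = {(35,p69), (35,p70), (36,p69), (36,p70)}
  {35, 36, 37} × {p69, p70} = {(35,p69), (35,p70), (36,p69), (36,p70), (37,p69), (37,p70)}
These 7 distinct sets form the basis B.
Close under arbitrary unions to get τ_{X×Y}; counting gives |τ_{X×Y}| = 9.


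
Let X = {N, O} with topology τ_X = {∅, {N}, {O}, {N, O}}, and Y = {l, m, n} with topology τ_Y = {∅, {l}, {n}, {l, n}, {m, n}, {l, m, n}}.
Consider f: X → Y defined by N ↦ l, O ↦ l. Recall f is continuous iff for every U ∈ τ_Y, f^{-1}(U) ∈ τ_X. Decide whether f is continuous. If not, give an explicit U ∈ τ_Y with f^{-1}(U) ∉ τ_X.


f IS continuous.

Compute f^{-1}(U) for each U ∈ τ_Y:
  U = ∅: f^{-1}(U) = ∅ ∈ τ_X ✓.
  U = {l}: f^{-1}(U) = {N, O} ∈ τ_X ✓.
  U = {n}: f^{-1}(U) = ∅ ∈ τ_X ✓.
  U = {l, n}: f^{-1}(U) = {N, O} ∈ τ_X ✓.
  U = {m, n}: f^{-1}(U) = ∅ ∈ τ_X ✓.
  U = {l, m, n}: f^{-1}(U) = {N, O} ∈ τ_X ✓.
Every preimage lies in τ_X, so f IS continuous.


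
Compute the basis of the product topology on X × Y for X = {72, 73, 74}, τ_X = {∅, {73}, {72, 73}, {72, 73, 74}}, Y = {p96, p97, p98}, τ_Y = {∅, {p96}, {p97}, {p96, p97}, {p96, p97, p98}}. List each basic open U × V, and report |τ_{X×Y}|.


Basis B = {∅ × ∅, {73} × {p96}, {73} × {p97}, {72, 73} × {p96}, {72, 73} × {p97}, {73} × {p96, p97}, {72, 73, 74} × {p96}, {72, 73, 74} × {p97}, {73} × {p96, p97, p98}, {72, 73} × {p96, p97}, {72, 73} × {p96, p97, p98}, {72, 73, 74} × {p96, p97}, {72, 73, 74} × {p96, p97, p98}}; |τ_{X×Y}| = 30.

Enumerate products U × V with U ∈ τ_X, V ∈ τ_Y (deduplicated):
  ∅ × ∅ = {} (∅)
  {73} × {p96} = {(73,p96)}
  {73} × {p97} = {(73,p97)}
  {72, 73} × {p96} = {(72,p96), (73,p96)}
  {72, 73} × {p97} = {(72,p97), (73,p97)}
  {73} × {p96, p97} = {(73,p96), (73,p97)}
  {72, 73, 74} × {p96} = {(72,p96), (73,p96), (74,p96)}
  {72, 73, 74} × {p97} = {(72,p97), (73,p97), (74,p97)}
  {73} × {p96, p97, p98} = {(73,p96), (73,p97), (73,p98)}
  {72, 73} × {p96, p97} = {(72,p96), (72,p97), (73,p96), (73,p97)}
  {72, 73} × {p96, p97, p98} = {(72,p96), (72,p97), (72,p98), (73,p96), (73,p97), (73,p98)}
  {72, 73, 74} × {p96, p97} = {(72,p96), (72,p97), (73,p96), (73,p97), (74,p96), (74,p97)}
  {72, 73, 74} × {p96, p97, p98} = {(72,p96), (72,p97), (72,p98), (73,p96), (73,p97), (73,p98), (74,p96), (74,p97), (74,p98)}
These 13 distinct sets form the basis B.
Close under arbitrary unions to get τ_{X×Y}; counting gives |τ_{X×Y}| = 30.


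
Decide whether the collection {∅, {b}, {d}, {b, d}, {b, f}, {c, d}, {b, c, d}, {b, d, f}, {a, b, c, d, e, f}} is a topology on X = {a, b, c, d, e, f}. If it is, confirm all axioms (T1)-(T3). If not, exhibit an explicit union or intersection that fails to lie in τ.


τ is NOT a topology on X.

Axiom (T1): ∅ ∈ τ? Yes; X ∈ τ? Yes.
Axiom (T2/T3): check pairwise unions and intersections of members of τ.
Counterexample for (T2): {b, f} ∪ {c, d} = {b, c, d, f} ∉ τ. Therefore τ is NOT a topology.


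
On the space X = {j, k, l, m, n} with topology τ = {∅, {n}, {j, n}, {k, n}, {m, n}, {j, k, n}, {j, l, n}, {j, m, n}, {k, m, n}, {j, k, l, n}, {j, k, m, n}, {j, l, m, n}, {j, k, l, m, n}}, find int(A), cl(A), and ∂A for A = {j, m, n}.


int(A) = {j, m, n}, cl(A) = {j, k, l, m, n}, ∂A = {k, l}.

Closed sets in (X, τ) are complements of opens:
  closed(X, τ) = {∅, {k}, {l}, {m}, {j, l}, {k, l}, {k, m}, {l, m}, {j, k, l}, {j, l, m}, {k, l, m}, {j, k, l, m}, {j, k, l, m, n}}.
int(A) = ⋃ {U ∈ τ : U ⊆ A}. Opens contained in A: ∅, {n}, {j, n}, {m, n}, {j, m, n}.
Taking the union of these: int(A) = {j, m, n}.
cl(A) = ⋂ {C closed : A ⊆ C}. Closed sets containing A: {j, k, l, m, n}.
Intersecting these: cl(A) = {j, k, l, m, n}.
∂A = cl(A) ∖ int(A) = {j, k, l, m, n} ∖ {j, m, n} = {k, l}.


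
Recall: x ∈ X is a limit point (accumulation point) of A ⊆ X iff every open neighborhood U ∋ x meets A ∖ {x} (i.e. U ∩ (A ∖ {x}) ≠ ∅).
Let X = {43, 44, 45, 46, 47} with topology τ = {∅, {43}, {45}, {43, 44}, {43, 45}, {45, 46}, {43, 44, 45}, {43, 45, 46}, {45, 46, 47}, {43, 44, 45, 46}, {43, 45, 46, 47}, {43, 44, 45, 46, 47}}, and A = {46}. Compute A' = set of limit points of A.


A' = {47}

For each x ∈ X, list the open sets U ∈ τ with x ∈ U, then check whether U ∩ (A ∖ {x}) ≠ ∅ for every such U.
  x = 43: open {43} ∋ x has {43} ∩ (A ∖ {43}) = ∅, so x is NOT a limit point.
  x = 44: open {43, 44} ∋ x has {43, 44} ∩ (A ∖ {44}) = ∅, so x is NOT a limit point.
  x = 45: open {45} ∋ x has {45} ∩ (A ∖ {45}) = ∅, so x is NOT a limit point.
  x = 46: open {45, 46} ∋ x has {45, 46} ∩ (A ∖ {46}) = ∅, so x is NOT a limit point.
  x = 47: opens ∋ x are {45, 46, 47}, {43, 45, 46, 47}, {43, 44, 45, 46, 47}; each meets A ∖ {47}, so x IS a limit point.
Collecting: A' = {47}.


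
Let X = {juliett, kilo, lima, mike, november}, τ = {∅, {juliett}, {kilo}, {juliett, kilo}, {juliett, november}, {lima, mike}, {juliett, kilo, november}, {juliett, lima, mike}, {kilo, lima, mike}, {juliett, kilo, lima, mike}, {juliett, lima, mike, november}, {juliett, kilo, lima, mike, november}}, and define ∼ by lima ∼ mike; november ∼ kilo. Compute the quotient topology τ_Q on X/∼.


X/∼ = {[juliett], [kilo=november], [lima=mike]}; |τ_Q| = 6.

Equivalence classes: [juliett], [kilo=november], [lima=mike].
Quotient map π: X → X/∼ sends juliett ↦ [juliett], kilo ↦ [kilo=november], lima ↦ [lima=mike], mike ↦ [lima=mike], november ↦ [kilo=november].
For each subset V ⊆ X/∼, compute π^{-1}(V) ⊆ X and check whether π^{-1}(V) ∈ τ. V is open in τ_Q iff π^{-1}(V) ∈ τ.
  V = {}: π^{-1}(V) = ∅ ∈ τ ✓.
  V = {[juliett]}: π^{-1}(V) = {juliett} ∈ τ ✓.
  V = {[kilo=november]}: π^{-1}(V) = {kilo, november} ∉ τ ✗.
  V = {[juliett], [kilo=november]}: π^{-1}(V) = {juliett, kilo, november} ∈ τ ✓.
  V = {[lima=mike]}: π^{-1}(V) = {lima, mike} ∈ τ ✓.
  V = {[juliett], [lima=mike]}: π^{-1}(V) = {juliett, lima, mike} ∈ τ ✓.
  V = {[kilo=november], [lima=mike]}: π^{-1}(V) = {kilo, lima, mike, november} ∉ τ ✗.
  V = {[juliett], [kilo=november], [lima=mike]}: π^{-1}(V) = {juliett, kilo, lima, mike, november} ∈ τ ✓.
Open sets in the quotient: τ_Q = {{}, {[juliett]}, {[juliett], [kilo=november]}, {[lima=mike]}, {[juliett], [lima=mike]}, {[juliett], [kilo=november], [lima=mike]}} (6 elements).


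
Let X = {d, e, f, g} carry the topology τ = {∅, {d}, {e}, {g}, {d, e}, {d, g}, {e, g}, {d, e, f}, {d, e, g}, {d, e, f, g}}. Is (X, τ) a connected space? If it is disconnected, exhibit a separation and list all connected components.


(X, τ) is disconnected; components = [{g}, {d, e, f}].

Find clopen sets (U ∈ τ with X ∖ U ∈ τ):
  U = ∅, X ∖ U = {d, e, f, g} — both open, so U is clopen.
  U = {g}, X ∖ U = {d, e, f} — both open, so U is clopen.
  U = {d, e, f}, X ∖ U = {g} — both open, so U is clopen.
  U = {d, e, f, g}, X ∖ U = ∅ — both open, so U is clopen.
Nontrivial clopen(s) exist: e.g. {d, e, f}. So (X, τ) is disconnected.
Compute connected components by grouping points that agree on all clopens:
  component: {g}
  component: {d, e, f}


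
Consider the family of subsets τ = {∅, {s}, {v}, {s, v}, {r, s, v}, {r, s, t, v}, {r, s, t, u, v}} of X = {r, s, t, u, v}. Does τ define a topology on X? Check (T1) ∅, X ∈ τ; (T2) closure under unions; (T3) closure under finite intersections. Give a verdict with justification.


τ IS a topology on X.

Axiom (T1): ∅ ∈ τ? Yes; X ∈ τ? Yes.
Axiom (T2/T3): check pairwise unions and intersections of members of τ.
All pairwise intersections and unions checked — each lies in τ. Therefore τ satisfies (T1), (T2), (T3): it IS a topology on X.


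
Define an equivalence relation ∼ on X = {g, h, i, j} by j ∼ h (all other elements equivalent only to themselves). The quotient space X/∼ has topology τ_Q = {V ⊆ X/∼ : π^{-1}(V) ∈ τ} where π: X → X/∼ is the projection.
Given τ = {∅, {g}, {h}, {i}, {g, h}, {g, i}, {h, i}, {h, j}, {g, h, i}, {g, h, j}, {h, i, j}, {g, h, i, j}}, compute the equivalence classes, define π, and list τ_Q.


X/∼ = {[g], [h=j], [i]}; |τ_Q| = 8.

Equivalence classes: [g], [h=j], [i].
Quotient map π: X → X/∼ sends g ↦ [g], h ↦ [h=j], i ↦ [i], j ↦ [h=j].
For each subset V ⊆ X/∼, compute π^{-1}(V) ⊆ X and check whether π^{-1}(V) ∈ τ. V is open in τ_Q iff π^{-1}(V) ∈ τ.
  V = {}: π^{-1}(V) = ∅ ∈ τ ✓.
  V = {[g]}: π^{-1}(V) = {g} ∈ τ ✓.
  V = {[h=j]}: π^{-1}(V) = {h, j} ∈ τ ✓.
  V = {[g], [h=j]}: π^{-1}(V) = {g, h, j} ∈ τ ✓.
  V = {[i]}: π^{-1}(V) = {i} ∈ τ ✓.
  V = {[g], [i]}: π^{-1}(V) = {g, i} ∈ τ ✓.
  V = {[h=j], [i]}: π^{-1}(V) = {h, i, j} ∈ τ ✓.
  V = {[g], [h=j], [i]}: π^{-1}(V) = {g, h, i, j} ∈ τ ✓.
Open sets in the quotient: τ_Q = {{}, {[g]}, {[h=j]}, {[g], [h=j]}, {[i]}, {[g], [i]}, {[h=j], [i]}, {[g], [h=j], [i]}} (8 elements).


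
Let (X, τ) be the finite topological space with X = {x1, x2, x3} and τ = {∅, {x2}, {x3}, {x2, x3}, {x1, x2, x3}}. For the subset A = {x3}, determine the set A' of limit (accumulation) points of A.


A' = {x1}

For each x ∈ X, list the open sets U ∈ τ with x ∈ U, then check whether U ∩ (A ∖ {x}) ≠ ∅ for every such U.
  x = x1: opens ∋ x are {x1, x2, x3}; each meets A ∖ {x1}, so x IS a limit point.
  x = x2: open {x2} ∋ x has {x2} ∩ (A ∖ {x2}) = ∅, so x is NOT a limit point.
  x = x3: open {x3} ∋ x has {x3} ∩ (A ∖ {x3}) = ∅, so x is NOT a limit point.
Collecting: A' = {x1}.


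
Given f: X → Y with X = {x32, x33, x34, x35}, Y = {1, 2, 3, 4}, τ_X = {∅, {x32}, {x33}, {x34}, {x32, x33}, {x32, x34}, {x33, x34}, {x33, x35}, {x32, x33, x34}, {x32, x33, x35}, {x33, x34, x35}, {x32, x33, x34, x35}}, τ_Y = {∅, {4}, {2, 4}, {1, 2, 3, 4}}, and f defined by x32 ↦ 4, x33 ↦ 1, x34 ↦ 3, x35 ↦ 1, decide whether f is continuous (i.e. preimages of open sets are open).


f IS continuous.

Compute f^{-1}(U) for each U ∈ τ_Y:
  U = ∅: f^{-1}(U) = ∅ ∈ τ_X ✓.
  U = {4}: f^{-1}(U) = {x32} ∈ τ_X ✓.
  U = {2, 4}: f^{-1}(U) = {x32} ∈ τ_X ✓.
  U = {1, 2, 3, 4}: f^{-1}(U) = {x32, x33, x34, x35} ∈ τ_X ✓.
Every preimage lies in τ_X, so f IS continuous.


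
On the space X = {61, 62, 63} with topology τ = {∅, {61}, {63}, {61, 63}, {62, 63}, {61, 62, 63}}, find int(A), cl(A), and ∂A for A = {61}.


int(A) = {61}, cl(A) = {61}, ∂A = ∅.

Closed sets in (X, τ) are complements of opens:
  closed(X, τ) = {∅, {61}, {62}, {61, 62}, {62, 63}, {61, 62, 63}}.
int(A) = ⋃ {U ∈ τ : U ⊆ A}. Opens contained in A: ∅, {61}.
Taking the union of these: int(A) = {61}.
cl(A) = ⋂ {C closed : A ⊆ C}. Closed sets containing A: {61}, {61, 62}, {61, 62, 63}.
Intersecting these: cl(A) = {61}.
∂A = cl(A) ∖ int(A) = {61} ∖ {61} = ∅.


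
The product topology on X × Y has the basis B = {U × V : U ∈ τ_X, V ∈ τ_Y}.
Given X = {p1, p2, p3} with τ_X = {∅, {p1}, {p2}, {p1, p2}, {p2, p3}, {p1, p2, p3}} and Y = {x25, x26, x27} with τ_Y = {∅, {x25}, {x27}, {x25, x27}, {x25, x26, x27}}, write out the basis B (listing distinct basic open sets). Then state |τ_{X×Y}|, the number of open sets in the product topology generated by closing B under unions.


Basis B = {∅ × ∅, {p1} × {x25}, {p1} × {x27}, {p2} × {x25}, {p2} × {x27}, {p1} × {x25, x27}, {p1, p2} × {x25}, {p1, p2} × {x27}, {p2} × {x25, x27}, {p2, p3} × {x25}, {p2, p3} × {x27}, {p1} × {x25, x26, x27}, {p1, p2, p3} × {x25}, {p1, p2, p3} × {x27}, {p2} × {x25, x26, x27}, {p1, p2} × {x25, x27}, {p2, p3} × {x25, x27}, {p1, p2} × {x25, x26, x27}, {p1, p2, p3} × {x25, x27}, {p2, p3} × {x25, x26, x27}, {p1, p2, p3} × {x25, x26, x27}}; |τ_{X×Y}| = 70.

Enumerate products U × V with U ∈ τ_X, V ∈ τ_Y (deduplicated):
  ∅ × ∅ = {} (∅)
  {p1} × {x25} = {(p1,x25)}
  {p1} × {x27} = {(p1,x27)}
  {p2} × {x25} = {(p2,x25)}
  {p2} × {x27} = {(p2,x27)}
  {p1} × {x25, x27} = {(p1,x25), (p1,x27)}
  {p1, p2} × {x25} = {(p1,x25), (p2,x25)}
  {p1, p2} × {x27} = {(p1,x27), (p2,x27)}
  {p2} × {x25, x27} = {(p2,x25), (p2,x27)}
  {p2, p3} × {x25} = {(p2,x25), (p3,x25)}
  {p2, p3} × {x27} = {(p2,x27), (p3,x27)}
  {p1} × {x25, x26, x27} = {(p1,x25), (p1,x26), (p1,x27)}
  {p1, p2, p3} × {x25} = {(p1,x25), (p2,x25), (p3,x25)}
  {p1, p2, p3} × {x27} = {(p1,x27), (p2,x27), (p3,x27)}
  {p2} × {x25, x26, x27} = {(p2,x25), (p2,x26), (p2,x27)}
  {p1, p2} × {x25, x27} = {(p1,x25), (p1,x27), (p2,x25), (p2,x27)}
  {p2, p3} × {x25, x27} = {(p2,x25), (p2,x27), (p3,x25), (p3,x27)}
  {p1, p2} × {x25, x26, x27} = {(p1,x25), (p1,x26), (p1,x27), (p2,x25), (p2,x26), (p2,x27)}
  {p1, p2, p3} × {x25, x27} = {(p1,x25), (p1,x27), (p2,x25), (p2,x27), (p3,x25), (p3,x27)}
  {p2, p3} × {x25, x26, x27} = {(p2,x25), (p2,x26), (p2,x27), (p3,x25), (p3,x26), (p3,x27)}
  {p1, p2, p3} × {x25, x26, x27} = {(p1,x25), (p1,x26), (p1,x27), (p2,x25), (p2,x26), (p2,x27), (p3,x25), (p3,x26), (p3,x27)}
These 21 distinct sets form the basis B.
Close under arbitrary unions to get τ_{X×Y}; counting gives |τ_{X×Y}| = 70.


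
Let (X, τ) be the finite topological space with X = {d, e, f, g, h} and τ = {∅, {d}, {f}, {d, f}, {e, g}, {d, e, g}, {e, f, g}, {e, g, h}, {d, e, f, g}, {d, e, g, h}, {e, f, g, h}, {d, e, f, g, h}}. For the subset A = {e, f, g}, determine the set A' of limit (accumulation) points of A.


A' = {e, g, h}

For each x ∈ X, list the open sets U ∈ τ with x ∈ U, then check whether U ∩ (A ∖ {x}) ≠ ∅ for every such U.
  x = d: open {d} ∋ x has {d} ∩ (A ∖ {d}) = ∅, so x is NOT a limit point.
  x = e: opens ∋ x are {e, g}, {d, e, g}, {e, f, g}, {e, g, h}, {d, e, f, g}, {d, e, g, h}, {e, f, g, h}, {d, e, f, g, h}; each meets A ∖ {e}, so x IS a limit point.
  x = f: open {f} ∋ x has {f} ∩ (A ∖ {f}) = ∅, so x is NOT a limit point.
  x = g: opens ∋ x are {e, g}, {d, e, g}, {e, f, g}, {e, g, h}, {d, e, f, g}, {d, e, g, h}, {e, f, g, h}, {d, e, f, g, h}; each meets A ∖ {g}, so x IS a limit point.
  x = h: opens ∋ x are {e, g, h}, {d, e, g, h}, {e, f, g, h}, {d, e, f, g, h}; each meets A ∖ {h}, so x IS a limit point.
Collecting: A' = {e, g, h}.


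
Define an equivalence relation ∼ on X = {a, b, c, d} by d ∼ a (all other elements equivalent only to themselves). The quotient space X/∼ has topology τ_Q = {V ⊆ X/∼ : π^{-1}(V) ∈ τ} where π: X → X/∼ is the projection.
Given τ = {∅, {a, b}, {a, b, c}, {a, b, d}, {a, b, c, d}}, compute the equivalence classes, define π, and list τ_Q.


X/∼ = {[a=d], [b], [c]}; |τ_Q| = 3.

Equivalence classes: [a=d], [b], [c].
Quotient map π: X → X/∼ sends a ↦ [a=d], b ↦ [b], c ↦ [c], d ↦ [a=d].
For each subset V ⊆ X/∼, compute π^{-1}(V) ⊆ X and check whether π^{-1}(V) ∈ τ. V is open in τ_Q iff π^{-1}(V) ∈ τ.
  V = {}: π^{-1}(V) = ∅ ∈ τ ✓.
  V = {[a=d]}: π^{-1}(V) = {a, d} ∉ τ ✗.
  V = {[b]}: π^{-1}(V) = {b} ∉ τ ✗.
  V = {[a=d], [b]}: π^{-1}(V) = {a, b, d} ∈ τ ✓.
  V = {[c]}: π^{-1}(V) = {c} ∉ τ ✗.
  V = {[a=d], [c]}: π^{-1}(V) = {a, c, d} ∉ τ ✗.
  V = {[b], [c]}: π^{-1}(V) = {b, c} ∉ τ ✗.
  V = {[a=d], [b], [c]}: π^{-1}(V) = {a, b, c, d} ∈ τ ✓.
Open sets in the quotient: τ_Q = {{}, {[a=d], [b]}, {[a=d], [b], [c]}} (3 elements).


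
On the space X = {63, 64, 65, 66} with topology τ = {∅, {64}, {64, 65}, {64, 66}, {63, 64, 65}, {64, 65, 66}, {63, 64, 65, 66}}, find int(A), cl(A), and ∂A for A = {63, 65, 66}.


int(A) = ∅, cl(A) = {63, 65, 66}, ∂A = {63, 65, 66}.

Closed sets in (X, τ) are complements of opens:
  closed(X, τ) = {∅, {63}, {66}, {63, 65}, {63, 66}, {63, 65, 66}, {63, 64, 65, 66}}.
int(A) = ⋃ {U ∈ τ : U ⊆ A}. Opens contained in A: ∅.
Taking the union of these: int(A) = ∅.
cl(A) = ⋂ {C closed : A ⊆ C}. Closed sets containing A: {63, 65, 66}, {63, 64, 65, 66}.
Intersecting these: cl(A) = {63, 65, 66}.
∂A = cl(A) ∖ int(A) = {63, 65, 66} ∖ ∅ = {63, 65, 66}.


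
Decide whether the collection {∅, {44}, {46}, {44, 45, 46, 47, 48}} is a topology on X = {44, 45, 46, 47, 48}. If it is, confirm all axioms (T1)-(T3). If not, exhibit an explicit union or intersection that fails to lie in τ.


τ is NOT a topology on X.

Axiom (T1): ∅ ∈ τ? Yes; X ∈ τ? Yes.
Axiom (T2/T3): check pairwise unions and intersections of members of τ.
Counterexample for (T2): {44} ∪ {46} = {44, 46} ∉ τ. Therefore τ is NOT a topology.


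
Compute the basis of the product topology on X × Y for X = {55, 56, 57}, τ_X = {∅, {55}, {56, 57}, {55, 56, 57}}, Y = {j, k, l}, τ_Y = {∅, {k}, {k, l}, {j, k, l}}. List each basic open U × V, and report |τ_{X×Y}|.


Basis B = {∅ × ∅, {55} × {k}, {55} × {k, l}, {56, 57} × {k}, {55} × {j, k, l}, {55, 56, 57} × {k}, {56, 57} × {k, l}, {55, 56, 57} × {k, l}, {56, 57} × {j, k, l}, {55, 56, 57} × {j, k, l}}; |τ_{X×Y}| = 16.

Enumerate products U × V with U ∈ τ_X, V ∈ τ_Y (deduplicated):
  ∅ × ∅ = {} (∅)
  {55} × {k} = {(55,k)}
  {55} × {k, l} = {(55,k), (55,l)}
  {56, 57} × {k} = {(56,k), (57,k)}
  {55} × {j, k, l} = {(55,j), (55,k), (55,l)}
  {55, 56, 57} × {k} = {(55,k), (56,k), (57,k)}
  {56, 57} × {k, l} = {(56,k), (56,l), (57,k), (57,l)}
  {55, 56, 57} × {k, l} = {(55,k), (55,l), (56,k), (56,l), (57,k), (57,l)}
  {56, 57} × {j, k, l} = {(56,j), (56,k), (56,l), (57,j), (57,k), (57,l)}
  {55, 56, 57} × {j, k, l} = {(55,j), (55,k), (55,l), (56,j), (56,k), (56,l), (57,j), (57,k), (57,l)}
These 10 distinct sets form the basis B.
Close under arbitrary unions to get τ_{X×Y}; counting gives |τ_{X×Y}| = 16.


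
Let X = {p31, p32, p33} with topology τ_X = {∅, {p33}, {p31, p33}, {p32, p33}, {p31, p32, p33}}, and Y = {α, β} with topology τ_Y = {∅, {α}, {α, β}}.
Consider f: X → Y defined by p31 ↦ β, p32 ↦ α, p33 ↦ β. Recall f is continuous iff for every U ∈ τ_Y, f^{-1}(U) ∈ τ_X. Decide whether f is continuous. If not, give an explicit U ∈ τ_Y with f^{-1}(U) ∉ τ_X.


f is NOT continuous.

Compute f^{-1}(U) for each U ∈ τ_Y:
  U = ∅: f^{-1}(U) = ∅ ∈ τ_X ✓.
  U = {α}: f^{-1}(U) = {p32} ∉ τ_X ✗.
  U = {α, β}: f^{-1}(U) = {p31, p32, p33} ∈ τ_X ✓.
Found U = {α} with f^{-1}(U) = {p32} not in τ_X. Therefore f is NOT continuous.


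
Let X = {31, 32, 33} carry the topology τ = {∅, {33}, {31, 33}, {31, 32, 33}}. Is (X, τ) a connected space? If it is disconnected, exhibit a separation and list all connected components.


(X, τ) is connected.

Find clopen sets (U ∈ τ with X ∖ U ∈ τ):
  U = ∅, X ∖ U = {31, 32, 33} — both open, so U is clopen.
  U = {31, 32, 33}, X ∖ U = ∅ — both open, so U is clopen.
Only trivial clopens (∅ and X) exist, so (X, τ) is connected.
Compute connected components by grouping points that agree on all clopens:
  component: {31, 32, 33}


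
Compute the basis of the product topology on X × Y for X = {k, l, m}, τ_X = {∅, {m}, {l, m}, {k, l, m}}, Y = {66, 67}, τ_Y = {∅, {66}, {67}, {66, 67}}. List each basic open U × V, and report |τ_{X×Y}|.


Basis B = {∅ × ∅, {m} × {66}, {m} × {67}, {l, m} × {66}, {l, m} × {67}, {m} × {66, 67}, {k, l, m} × {66}, {k, l, m} × {67}, {l, m} × {66, 67}, {k, l, m} × {66, 67}}; |τ_{X×Y}| = 16.

Enumerate products U × V with U ∈ τ_X, V ∈ τ_Y (deduplicated):
  ∅ × ∅ = {} (∅)
  {m} × {66} = {(m,66)}
  {m} × {67} = {(m,67)}
  {l, m} × {66} = {(l,66), (m,66)}
  {l, m} × {67} = {(l,67), (m,67)}
  {m} × {66, 67} = {(m,66), (m,67)}
  {k, l, m} × {66} = {(k,66), (l,66), (m,66)}
  {k, l, m} × {67} = {(k,67), (l,67), (m,67)}
  {l, m} × {66, 67} = {(l,66), (l,67), (m,66), (m,67)}
  {k, l, m} × {66, 67} = {(k,66), (k,67), (l,66), (l,67), (m,66), (m,67)}
These 10 distinct sets form the basis B.
Close under arbitrary unions to get τ_{X×Y}; counting gives |τ_{X×Y}| = 16.


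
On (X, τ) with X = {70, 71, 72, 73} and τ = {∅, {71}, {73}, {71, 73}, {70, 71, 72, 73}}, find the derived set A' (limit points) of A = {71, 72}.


A' = {70, 72}

For each x ∈ X, list the open sets U ∈ τ with x ∈ U, then check whether U ∩ (A ∖ {x}) ≠ ∅ for every such U.
  x = 70: opens ∋ x are {70, 71, 72, 73}; each meets A ∖ {70}, so x IS a limit point.
  x = 71: open {71} ∋ x has {71} ∩ (A ∖ {71}) = ∅, so x is NOT a limit point.
  x = 72: opens ∋ x are {70, 71, 72, 73}; each meets A ∖ {72}, so x IS a limit point.
  x = 73: open {73} ∋ x has {73} ∩ (A ∖ {73}) = ∅, so x is NOT a limit point.
Collecting: A' = {70, 72}.


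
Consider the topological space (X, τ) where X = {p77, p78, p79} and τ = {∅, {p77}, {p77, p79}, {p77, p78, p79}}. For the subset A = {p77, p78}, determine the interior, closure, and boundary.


int(A) = {p77}, cl(A) = {p77, p78, p79}, ∂A = {p78, p79}.

Closed sets in (X, τ) are complements of opens:
  closed(X, τ) = {∅, {p78}, {p78, p79}, {p77, p78, p79}}.
int(A) = ⋃ {U ∈ τ : U ⊆ A}. Opens contained in A: ∅, {p77}.
Taking the union of these: int(A) = {p77}.
cl(A) = ⋂ {C closed : A ⊆ C}. Closed sets containing A: {p77, p78, p79}.
Intersecting these: cl(A) = {p77, p78, p79}.
∂A = cl(A) ∖ int(A) = {p77, p78, p79} ∖ {p77} = {p78, p79}.
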